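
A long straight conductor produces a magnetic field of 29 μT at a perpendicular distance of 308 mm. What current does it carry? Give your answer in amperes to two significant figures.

For a long straight wire B = μ₀I/(2πd), so I = 2πdB/μ₀.
I = 2π × 0.308 × 2.90×10⁻⁵ / (4π×10⁻⁷) = 44.7 A.

I ≈ 45 A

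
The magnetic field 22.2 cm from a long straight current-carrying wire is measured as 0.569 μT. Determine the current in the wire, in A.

I ≈ 0.632 A

For a long straight wire B = μ₀I/(2πd), so I = 2πdB/μ₀.
I = 2π × 0.222 × 5.69×10⁻⁷ / (4π×10⁻⁷) = 0.632 A.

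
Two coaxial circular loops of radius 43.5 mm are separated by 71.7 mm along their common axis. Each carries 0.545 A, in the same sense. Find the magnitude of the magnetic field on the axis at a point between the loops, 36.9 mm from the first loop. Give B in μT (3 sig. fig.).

Each loop contributes B = μ₀IR²/[2(R²+z²)^(3/2)] on the axis, with z measured from that loop.
Loop 1 (z = 0.0369 m): B₁ = 3.49×10⁻⁶ T. Loop 2 (z = 0.0348 m): B₂ = 3.75×10⁻⁶ T.
The fields add: B = B₁ + B₂ = 7.24×10⁻⁶ T.

B ≈ 7.24 μT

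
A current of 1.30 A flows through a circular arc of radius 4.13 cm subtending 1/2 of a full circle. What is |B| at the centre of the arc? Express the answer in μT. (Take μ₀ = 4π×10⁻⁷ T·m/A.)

The Biot–Savart field of a circular arc at its centre is B = μ₀Iφ/(4πR), with φ = 3.142 rad.
B = (4π×10⁻⁷ × 1.30 × 3.142) / (4π × 0.0413) = 9.89×10⁻⁶ T.

B ≈ 9.89 μT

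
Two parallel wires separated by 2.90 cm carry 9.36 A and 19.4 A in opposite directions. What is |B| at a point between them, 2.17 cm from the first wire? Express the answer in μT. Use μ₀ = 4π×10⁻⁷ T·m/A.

Each long wire gives B = μ₀I/(2πd). Distances are d₁ = 0.0217 m and d₂ = 0.0073 m.
B₁ = 8.63×10⁻⁵ T, B₂ = 5.32×10⁻⁴ T.
Between antiparallel currents both contributions point the same way, so they add. B = B₁ + B₂ = 8.63×10⁻⁵ + 5.32×10⁻⁴ = 6.18×10⁻⁴ T.

B ≈ 618 μT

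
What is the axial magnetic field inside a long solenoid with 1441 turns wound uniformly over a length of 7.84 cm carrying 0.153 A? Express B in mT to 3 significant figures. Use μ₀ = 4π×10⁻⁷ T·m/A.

B ≈ 3.53 mT

Inside a long solenoid, B = μ₀nI with n = 1.838×10⁴ turns/m.
B = 4π×10⁻⁷ × 1.838×10⁴ × 0.153 = 3.53×10⁻³ T.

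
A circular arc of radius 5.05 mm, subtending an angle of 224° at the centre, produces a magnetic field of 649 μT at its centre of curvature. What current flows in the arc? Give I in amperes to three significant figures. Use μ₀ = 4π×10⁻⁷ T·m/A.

For a circular arc, B = μ₀Iφ/(4πR) with φ in radians; here φ = 3.91 rad.
So I = 4πRB/(μ₀φ) = 4π × 0.00505 × 6.49×10⁻⁴ / (4π×10⁻⁷ × 3.91) = 8.38 A.

I ≈ 8.38 A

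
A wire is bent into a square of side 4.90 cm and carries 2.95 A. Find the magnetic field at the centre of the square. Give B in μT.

B ≈ 68.1 μT

Each side is a finite straight segment at perpendicular distance d = a/(2 tan(π/4)) = 0.0245 m from the centre, with end-angles ±π/4.
One side contributes B₁ = (μ₀I/4πd)·2 sin(π/4) = 1.70×10⁻⁵ T.
All 4 sides add in the same direction: B = 4 × 1.70×10⁻⁵ = 6.81×10⁻⁵ T.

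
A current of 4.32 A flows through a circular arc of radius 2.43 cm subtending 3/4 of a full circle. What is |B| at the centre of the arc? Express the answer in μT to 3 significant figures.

B ≈ 83.8 μT

The Biot–Savart field of a circular arc at its centre is B = μ₀Iφ/(4πR), with φ = 4.712 rad.
B = (4π×10⁻⁷ × 4.32 × 4.712) / (4π × 0.0243) = 8.38×10⁻⁵ T.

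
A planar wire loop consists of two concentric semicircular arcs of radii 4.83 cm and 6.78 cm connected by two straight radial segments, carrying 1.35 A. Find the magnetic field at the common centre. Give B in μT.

B ≈ 2.53 μT

The radial connectors point toward the centre, so dl × r̂ = 0 and they contribute nothing.
Each semicircle gives μ₀I/(4R): inner arc 8.78×10⁻⁶ T, outer arc 6.26×10⁻⁶ T.
The two arcs carry current in opposite angular senses, so their fields oppose: B = |8.78×10⁻⁶ − 6.26×10⁻⁶| = 2.53×10⁻⁶ T.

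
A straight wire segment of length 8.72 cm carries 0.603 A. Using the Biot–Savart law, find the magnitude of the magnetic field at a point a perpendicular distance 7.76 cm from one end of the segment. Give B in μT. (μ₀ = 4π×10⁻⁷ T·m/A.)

For a finite straight segment, B = (μ₀I/4πd)(sinθ₁ + sinθ₂), where θ₁, θ₂ are the angles from the perpendicular to each end.
The perpendicular foot is at one end, so the two end-offsets along the wire are 0 and L = 0.0872 m.
sinθ₁ = 0/√(0²+0.0776²) = 0.0000; sinθ₂ = 0.0872/√(0.0872²+0.0776²) = 0.7470.
B = (4π×10⁻⁷ × 0.603) / (4π × 0.0776) × (0.0000 + 0.7470) = 5.80×10⁻⁷ T.

B ≈ 0.580 μT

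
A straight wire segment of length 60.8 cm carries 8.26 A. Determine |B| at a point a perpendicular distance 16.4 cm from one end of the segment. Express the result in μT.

B ≈ 4.86 μT

For a finite straight segment, B = (μ₀I/4πd)(sinθ₁ + sinθ₂), where θ₁, θ₂ are the angles from the perpendicular to each end.
The perpendicular foot is at one end, so the two end-offsets along the wire are 0 and L = 0.608 m.
sinθ₁ = 0/√(0²+0.164²) = 0.0000; sinθ₂ = 0.608/√(0.608²+0.164²) = 0.9655.
B = (4π×10⁻⁷ × 8.26) / (4π × 0.164) × (0.0000 + 0.9655) = 4.86×10⁻⁶ T.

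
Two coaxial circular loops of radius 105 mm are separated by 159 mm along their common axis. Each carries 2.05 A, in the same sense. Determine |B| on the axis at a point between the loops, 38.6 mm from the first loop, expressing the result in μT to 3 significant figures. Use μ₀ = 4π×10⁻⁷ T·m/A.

B ≈ 13.6 μT

Each loop contributes B = μ₀IR²/[2(R²+z²)^(3/2)] on the axis, with z measured from that loop.
Loop 1 (z = 0.0386 m): B₁ = 1.01×10⁻⁵ T. Loop 2 (z = 0.1204 m): B₂ = 3.48×10⁻⁶ T.
The fields add: B = B₁ + B₂ = 1.36×10⁻⁵ T.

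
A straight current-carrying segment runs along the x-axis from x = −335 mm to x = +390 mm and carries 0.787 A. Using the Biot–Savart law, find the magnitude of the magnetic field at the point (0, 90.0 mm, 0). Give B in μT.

B ≈ 1.70 μT

For a finite straight segment, B = (μ₀I/4πd)(sinθ₁ + sinθ₂), where θ₁, θ₂ are the angles from the perpendicular to each end.
The perpendicular distance is d = 0.09 m; the end-offsets along the wire are a = 0.335 m and b = 0.39 m.
sinθ₁ = 0.335/√(0.335²+0.09²) = 0.9658; sinθ₂ = 0.39/√(0.39²+0.09²) = 0.9744.
B = (4π×10⁻⁷ × 0.787) / (4π × 0.09) × (0.9658 + 0.9744) = 1.70×10⁻⁶ T.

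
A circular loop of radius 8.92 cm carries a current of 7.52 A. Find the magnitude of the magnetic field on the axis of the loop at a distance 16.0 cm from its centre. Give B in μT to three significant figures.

B ≈ 6.12 μT

On the axis of a circular loop, B = μ₀IR² / [2(R²+z²)^(3/2)].
R² + z² = (0.0892)² + (0.16)² = 0.03356 m², and (R²+z²)^(3/2) = 6.15×10⁻³ m³.
B = (4π×10⁻⁷ × 7.52 × 0.007957) / (2 × 6.15×10⁻³) = 6.12×10⁻⁶ T.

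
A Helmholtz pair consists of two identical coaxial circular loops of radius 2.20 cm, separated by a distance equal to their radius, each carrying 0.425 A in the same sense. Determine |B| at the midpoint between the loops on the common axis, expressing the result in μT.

Each loop contributes B = μ₀IR²/[2(R²+z²)^(3/2)] on the axis, with z measured from that loop.
Loop 1 (z = 0.011 m): B₁ = 8.69×10⁻⁶ T. Loop 2 (z = 0.011 m): B₂ = 8.69×10⁻⁶ T.
The fields add: B = B₁ + B₂ = 1.74×10⁻⁵ T.

B ≈ 17.4 μT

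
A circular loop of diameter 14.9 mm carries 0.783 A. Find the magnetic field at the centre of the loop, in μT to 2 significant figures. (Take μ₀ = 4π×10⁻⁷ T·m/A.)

At the centre of a circular loop the Biot–Savart law gives B = μ₀I/(2R) (so R = 0.00745 m).
B = (4π×10⁻⁷ × 0.783) / (2 × 0.00745) = 6.60×10⁻⁵ T.

B ≈ 66 μT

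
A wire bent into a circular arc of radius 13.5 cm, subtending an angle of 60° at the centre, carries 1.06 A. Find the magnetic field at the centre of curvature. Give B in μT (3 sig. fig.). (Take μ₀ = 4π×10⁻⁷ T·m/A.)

B ≈ 0.822 μT

The Biot–Savart field of a circular arc at its centre is B = μ₀Iφ/(4πR), with φ = 1.047 rad.
B = (4π×10⁻⁷ × 1.06 × 1.047) / (4π × 0.135) = 8.22×10⁻⁷ T.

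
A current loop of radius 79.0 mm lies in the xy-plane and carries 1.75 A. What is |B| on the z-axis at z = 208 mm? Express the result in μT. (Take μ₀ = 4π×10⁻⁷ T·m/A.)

B ≈ 0.623 μT

On the axis of a circular loop, B = μ₀IR² / [2(R²+z²)^(3/2)].
R² + z² = (0.079)² + (0.208)² = 0.04951 m², and (R²+z²)^(3/2) = 1.10×10⁻² m³.
B = (4π×10⁻⁷ × 1.75 × 0.006241) / (2 × 1.10×10⁻²) = 6.23×10⁻⁷ T.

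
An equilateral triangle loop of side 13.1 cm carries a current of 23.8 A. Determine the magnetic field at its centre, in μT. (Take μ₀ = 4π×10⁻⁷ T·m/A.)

Each side is a finite straight segment at perpendicular distance d = a/(2 tan(π/3)) = 0.03782 m from the centre, with end-angles ±π/3.
One side contributes B₁ = (μ₀I/4πd)·2 sin(π/3) = 1.09×10⁻⁴ T.
All 3 sides add in the same direction: B = 3 × 1.09×10⁻⁴ = 3.27×10⁻⁴ T.

B ≈ 327 μT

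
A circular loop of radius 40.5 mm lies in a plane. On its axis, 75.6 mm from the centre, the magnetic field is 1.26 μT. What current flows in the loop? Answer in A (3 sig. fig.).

On the axis of a loop, B = μ₀IR²/[2(R²+z²)^(3/2)], so I = 2B(R²+z²)^(3/2)/(μ₀R²).
R² + z² = 0.00164 + 0.005715 = 0.007356 m²; raised to 3/2 gives 6.31×10⁻⁴ m³.
I = 2 × 1.26×10⁻⁶ × 6.31×10⁻⁴ / (1.26×10⁻⁶ × 0.00164) = 0.771 A.

I ≈ 0.771 A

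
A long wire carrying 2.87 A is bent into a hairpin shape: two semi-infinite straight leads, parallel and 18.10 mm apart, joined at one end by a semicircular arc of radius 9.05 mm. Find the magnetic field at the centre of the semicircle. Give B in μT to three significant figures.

B ≈ 163 μT

The semicircular arc contributes B_arc = μ₀I·π/(4πR) = μ₀I/(4R) = 9.96×10⁻⁵ T.
Each semi-infinite lead is at perpendicular distance R = 0.00905 m from the centre, with the perpendicular foot at its near end, so it contributes μ₀I/(4πR); both point the same way, together 6.34×10⁻⁵ T.
Arc and leads all point the same direction: B = 9.96×10⁻⁵ + 6.34×10⁻⁵ = 1.63×10⁻⁴ T.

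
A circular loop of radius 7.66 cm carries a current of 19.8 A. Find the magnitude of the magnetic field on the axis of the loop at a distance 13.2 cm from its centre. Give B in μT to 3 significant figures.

B ≈ 20.5 μT

On the axis of a circular loop, B = μ₀IR² / [2(R²+z²)^(3/2)].
R² + z² = (0.0766)² + (0.132)² = 0.02329 m², and (R²+z²)^(3/2) = 3.55×10⁻³ m³.
B = (4π×10⁻⁷ × 19.8 × 0.005868) / (2 × 3.55×10⁻³) = 2.05×10⁻⁵ T.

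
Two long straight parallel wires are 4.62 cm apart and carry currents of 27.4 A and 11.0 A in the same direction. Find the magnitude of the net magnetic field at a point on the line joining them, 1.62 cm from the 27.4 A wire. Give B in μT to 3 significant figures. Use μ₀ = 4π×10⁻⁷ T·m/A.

Each long wire gives B = μ₀I/(2πd). Distances are d₁ = 0.0162 m and d₂ = 0.03 m.
B₁ = 3.38×10⁻⁴ T, B₂ = 7.33×10⁻⁵ T.
Between parallel currents the two contributions point in opposite directions, so they subtract. B = |B₁ − B₂| = |3.38×10⁻⁴ − 7.33×10⁻⁵| = 2.65×10⁻⁴ T.

B ≈ 265 μT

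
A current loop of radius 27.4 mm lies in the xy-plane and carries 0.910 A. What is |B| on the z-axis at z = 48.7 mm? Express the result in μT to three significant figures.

On the axis of a circular loop, B = μ₀IR² / [2(R²+z²)^(3/2)].
R² + z² = (0.0274)² + (0.0487)² = 0.003122 m², and (R²+z²)^(3/2) = 1.74×10⁻⁴ m³.
B = (4π×10⁻⁷ × 0.910 × 0.0007508) / (2 × 1.74×10⁻⁴) = 2.46×10⁻⁶ T.

B ≈ 2.46 μT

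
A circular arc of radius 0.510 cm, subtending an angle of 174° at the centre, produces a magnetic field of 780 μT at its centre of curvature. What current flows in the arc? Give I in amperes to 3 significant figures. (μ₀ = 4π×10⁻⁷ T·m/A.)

I ≈ 13.1 A

For a circular arc, B = μ₀Iφ/(4πR) with φ in radians; here φ = 3.037 rad.
So I = 4πRB/(μ₀φ) = 4π × 0.0051 × 7.80×10⁻⁴ / (4π×10⁻⁷ × 3.037) = 13.1 A.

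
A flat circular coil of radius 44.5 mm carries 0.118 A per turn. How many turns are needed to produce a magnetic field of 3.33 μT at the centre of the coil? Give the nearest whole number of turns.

For an N-turn coil, B = Nμ₀I/(2R). A single turn gives B₁ = 1.67×10⁻⁶ T with R = 0.0445 m.
N = B/B₁ = 3.33×10⁻⁶ / 1.67×10⁻⁶ = 2.00.

N = 2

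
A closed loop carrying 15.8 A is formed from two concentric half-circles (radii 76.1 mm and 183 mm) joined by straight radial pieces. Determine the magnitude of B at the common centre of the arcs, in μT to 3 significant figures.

The radial connectors point toward the centre, so dl × r̂ = 0 and they contribute nothing.
Each semicircle gives μ₀I/(4R): inner arc 6.52×10⁻⁵ T, outer arc 2.71×10⁻⁵ T.
The two arcs carry current in opposite angular senses, so their fields oppose: B = |6.52×10⁻⁵ − 2.71×10⁻⁵| = 3.81×10⁻⁵ T.

B ≈ 38.1 μT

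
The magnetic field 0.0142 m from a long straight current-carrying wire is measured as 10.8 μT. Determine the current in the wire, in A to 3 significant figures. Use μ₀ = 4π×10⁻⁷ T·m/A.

I ≈ 0.767 A

For a long straight wire B = μ₀I/(2πd), so I = 2πdB/μ₀.
I = 2π × 0.0142 × 1.08×10⁻⁵ / (4π×10⁻⁷) = 0.767 A.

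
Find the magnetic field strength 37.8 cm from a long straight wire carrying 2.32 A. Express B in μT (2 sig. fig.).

For an infinitely long straight wire, B = μ₀I/(2πd).
B = (4π×10⁻⁷ × 2.32) / (2π × 0.378) = 1.23×10⁻⁶ T.

B ≈ 1.2 μT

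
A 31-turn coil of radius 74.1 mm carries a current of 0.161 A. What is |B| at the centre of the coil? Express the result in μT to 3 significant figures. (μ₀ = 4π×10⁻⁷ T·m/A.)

B ≈ 42.3 μT

For an N-turn flat coil, B = Nμ₀I/(2R) with R = 0.0741 m.
B = 31 × 1.37×10⁻⁶ T = 4.23×10⁻⁵ T.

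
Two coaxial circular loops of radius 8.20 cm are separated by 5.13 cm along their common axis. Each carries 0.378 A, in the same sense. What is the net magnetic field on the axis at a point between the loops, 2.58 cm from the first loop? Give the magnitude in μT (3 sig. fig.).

B ≈ 5.04 μT

Each loop contributes B = μ₀IR²/[2(R²+z²)^(3/2)] on the axis, with z measured from that loop.
Loop 1 (z = 0.0258 m): B₁ = 2.51×10⁻⁶ T. Loop 2 (z = 0.0255 m): B₂ = 2.52×10⁻⁶ T.
The fields add: B = B₁ + B₂ = 5.04×10⁻⁶ T.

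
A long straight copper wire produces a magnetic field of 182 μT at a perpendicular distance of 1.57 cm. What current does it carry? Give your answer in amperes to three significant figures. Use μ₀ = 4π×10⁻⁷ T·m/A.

I ≈ 14.3 A

For a long straight wire B = μ₀I/(2πd), so I = 2πdB/μ₀.
I = 2π × 0.0157 × 1.82×10⁻⁴ / (4π×10⁻⁷) = 14.3 A.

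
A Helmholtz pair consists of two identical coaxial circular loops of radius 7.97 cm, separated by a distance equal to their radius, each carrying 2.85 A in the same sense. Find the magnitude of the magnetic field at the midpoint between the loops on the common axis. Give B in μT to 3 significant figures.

Each loop contributes B = μ₀IR²/[2(R²+z²)^(3/2)] on the axis, with z measured from that loop.
Loop 1 (z = 0.03985 m): B₁ = 1.61×10⁻⁵ T. Loop 2 (z = 0.03985 m): B₂ = 1.61×10⁻⁵ T.
The fields add: B = B₁ + B₂ = 3.22×10⁻⁵ T.

B ≈ 32.2 μT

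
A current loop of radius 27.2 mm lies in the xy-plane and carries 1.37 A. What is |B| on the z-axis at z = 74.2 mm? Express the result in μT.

On the axis of a circular loop, B = μ₀IR² / [2(R²+z²)^(3/2)].
R² + z² = (0.0272)² + (0.0742)² = 0.006245 m², and (R²+z²)^(3/2) = 4.94×10⁻⁴ m³.
B = (4π×10⁻⁷ × 1.37 × 0.0007398) / (2 × 4.94×10⁻⁴) = 1.29×10⁻⁶ T.

B ≈ 1.29 μT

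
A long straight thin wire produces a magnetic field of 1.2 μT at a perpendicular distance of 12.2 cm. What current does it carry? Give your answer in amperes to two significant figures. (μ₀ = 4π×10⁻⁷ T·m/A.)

I ≈ 0.73 A

For a long straight wire B = μ₀I/(2πd), so I = 2πdB/μ₀.
I = 2π × 0.122 × 1.20×10⁻⁶ / (4π×10⁻⁷) = 0.732 A.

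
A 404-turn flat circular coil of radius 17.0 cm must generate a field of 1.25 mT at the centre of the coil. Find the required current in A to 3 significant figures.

I ≈ 0.837 A

For an N-turn coil, B = Nμ₀I/(2R) with R = 0.17 m, so I = 2RB/(Nμ₀) = 2 × 0.17 × 1.25×10⁻³ / (404 × 4π×10⁻⁷) = 0.837 A.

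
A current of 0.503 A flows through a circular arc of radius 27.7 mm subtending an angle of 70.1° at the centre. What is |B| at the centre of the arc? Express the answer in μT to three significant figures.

The Biot–Savart field of a circular arc at its centre is B = μ₀Iφ/(4πR), with φ = 1.223 rad.
B = (4π×10⁻⁷ × 0.503 × 1.223) / (4π × 0.0277) = 2.22×10⁻⁶ T.

B ≈ 2.22 μT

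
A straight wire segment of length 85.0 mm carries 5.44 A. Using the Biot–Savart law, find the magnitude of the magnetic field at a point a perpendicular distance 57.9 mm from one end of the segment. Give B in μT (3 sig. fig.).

For a finite straight segment, B = (μ₀I/4πd)(sinθ₁ + sinθ₂), where θ₁, θ₂ are the angles from the perpendicular to each end.
The perpendicular foot is at one end, so the two end-offsets along the wire are 0 and L = 0.085 m.
sinθ₁ = 0/√(0²+0.0579²) = 0.0000; sinθ₂ = 0.085/√(0.085²+0.0579²) = 0.8265.
B = (4π×10⁻⁷ × 5.44) / (4π × 0.0579) × (0.0000 + 0.8265) = 7.77×10⁻⁶ T.

B ≈ 7.77 μT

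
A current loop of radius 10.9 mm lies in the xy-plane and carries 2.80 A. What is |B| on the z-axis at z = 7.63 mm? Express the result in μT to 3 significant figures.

B ≈ 88.7 μT

On the axis of a circular loop, B = μ₀IR² / [2(R²+z²)^(3/2)].
R² + z² = (0.0109)² + (0.00763)² = 0.000177 m², and (R²+z²)^(3/2) = 2.36×10⁻⁶ m³.
B = (4π×10⁻⁷ × 2.80 × 0.0001188) / (2 × 2.36×10⁻⁶) = 8.87×10⁻⁵ T.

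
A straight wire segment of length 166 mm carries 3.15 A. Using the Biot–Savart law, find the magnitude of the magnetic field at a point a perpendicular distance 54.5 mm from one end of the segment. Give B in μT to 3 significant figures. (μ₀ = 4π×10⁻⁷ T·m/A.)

B ≈ 5.49 μT

For a finite straight segment, B = (μ₀I/4πd)(sinθ₁ + sinθ₂), where θ₁, θ₂ are the angles from the perpendicular to each end.
The perpendicular foot is at one end, so the two end-offsets along the wire are 0 and L = 0.166 m.
sinθ₁ = 0/√(0²+0.0545²) = 0.0000; sinθ₂ = 0.166/√(0.166²+0.0545²) = 0.9501.
B = (4π×10⁻⁷ × 3.15) / (4π × 0.0545) × (0.0000 + 0.9501) = 5.49×10⁻⁶ T.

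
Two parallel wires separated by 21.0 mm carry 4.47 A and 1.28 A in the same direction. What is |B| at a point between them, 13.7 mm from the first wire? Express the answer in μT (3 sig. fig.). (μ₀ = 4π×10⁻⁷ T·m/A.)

Each long wire gives B = μ₀I/(2πd). Distances are d₁ = 0.0137 m and d₂ = 0.0073 m.
B₁ = 6.53×10⁻⁵ T, B₂ = 3.51×10⁻⁵ T.
Between parallel currents the two contributions point in opposite directions, so they subtract. B = |B₁ − B₂| = |6.53×10⁻⁵ − 3.51×10⁻⁵| = 3.02×10⁻⁵ T.

B ≈ 30.2 μT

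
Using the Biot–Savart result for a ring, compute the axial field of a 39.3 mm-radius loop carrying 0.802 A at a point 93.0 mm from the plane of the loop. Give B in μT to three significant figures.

B ≈ 0.756 μT

On the axis of a circular loop, B = μ₀IR² / [2(R²+z²)^(3/2)].
R² + z² = (0.0393)² + (0.093)² = 0.01019 m², and (R²+z²)^(3/2) = 1.03×10⁻³ m³.
B = (4π×10⁻⁷ × 0.802 × 0.001544) / (2 × 1.03×10⁻³) = 7.56×10⁻⁷ T.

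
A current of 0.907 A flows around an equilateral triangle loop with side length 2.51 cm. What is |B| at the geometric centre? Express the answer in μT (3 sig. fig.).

Each side is a finite straight segment at perpendicular distance d = a/(2 tan(π/3)) = 0.007246 m from the centre, with end-angles ±π/3.
One side contributes B₁ = (μ₀I/4πd)·2 sin(π/3) = 2.17×10⁻⁵ T.
All 3 sides add in the same direction: B = 3 × 2.17×10⁻⁵ = 6.50×10⁻⁵ T.

B ≈ 65.0 μT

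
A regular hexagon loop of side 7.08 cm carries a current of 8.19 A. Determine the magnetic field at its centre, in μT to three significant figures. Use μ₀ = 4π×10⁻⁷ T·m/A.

B ≈ 80.1 μT

Each side is a finite straight segment at perpendicular distance d = a/(2 tan(π/6)) = 0.06131 m from the centre, with end-angles ±π/6.
One side contributes B₁ = (μ₀I/4πd)·2 sin(π/6) = 1.34×10⁻⁵ T.
All 6 sides add in the same direction: B = 6 × 1.34×10⁻⁵ = 8.01×10⁻⁵ T.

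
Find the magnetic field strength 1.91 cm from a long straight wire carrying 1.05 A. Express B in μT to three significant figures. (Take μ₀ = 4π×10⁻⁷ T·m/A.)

B ≈ 11.0 μT

For an infinitely long straight wire, B = μ₀I/(2πd).
B = (4π×10⁻⁷ × 1.05) / (2π × 0.0191) = 1.10×10⁻⁵ T.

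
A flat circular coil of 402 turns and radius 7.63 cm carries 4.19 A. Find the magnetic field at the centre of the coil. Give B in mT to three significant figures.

B ≈ 13.9 mT

For an N-turn flat coil, B = Nμ₀I/(2R) with R = 0.0763 m.
B = 402 × 3.45×10⁻⁵ T = 1.39×10⁻² T.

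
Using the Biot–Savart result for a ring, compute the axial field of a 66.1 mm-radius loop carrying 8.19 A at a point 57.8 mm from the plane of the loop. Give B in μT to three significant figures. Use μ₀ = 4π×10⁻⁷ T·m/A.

On the axis of a circular loop, B = μ₀IR² / [2(R²+z²)^(3/2)].
R² + z² = (0.0661)² + (0.0578)² = 0.00771 m², and (R²+z²)^(3/2) = 6.77×10⁻⁴ m³.
B = (4π×10⁻⁷ × 8.19 × 0.004369) / (2 × 6.77×10⁻⁴) = 3.32×10⁻⁵ T.

B ≈ 33.2 μT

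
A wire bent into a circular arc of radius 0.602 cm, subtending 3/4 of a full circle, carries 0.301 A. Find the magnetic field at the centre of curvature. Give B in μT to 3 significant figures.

B ≈ 23.6 μT

The Biot–Savart field of a circular arc at its centre is B = μ₀Iφ/(4πR), with φ = 4.712 rad.
B = (4π×10⁻⁷ × 0.301 × 4.712) / (4π × 0.00602) = 2.36×10⁻⁵ T.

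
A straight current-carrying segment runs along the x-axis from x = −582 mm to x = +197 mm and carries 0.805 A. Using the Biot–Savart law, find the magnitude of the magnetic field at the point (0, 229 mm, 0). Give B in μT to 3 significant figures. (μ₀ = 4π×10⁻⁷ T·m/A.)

B ≈ 0.556 μT

For a finite straight segment, B = (μ₀I/4πd)(sinθ₁ + sinθ₂), where θ₁, θ₂ are the angles from the perpendicular to each end.
The perpendicular distance is d = 0.229 m; the end-offsets along the wire are a = 0.582 m and b = 0.197 m.
sinθ₁ = 0.582/√(0.582²+0.229²) = 0.9306; sinθ₂ = 0.197/√(0.197²+0.229²) = 0.6522.
B = (4π×10⁻⁷ × 0.805) / (4π × 0.229) × (0.9306 + 0.6522) = 5.56×10⁻⁷ T.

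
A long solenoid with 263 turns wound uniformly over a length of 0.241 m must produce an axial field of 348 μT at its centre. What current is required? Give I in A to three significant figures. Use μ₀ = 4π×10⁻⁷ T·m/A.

Inside a long solenoid B = μ₀nI with n = 1091 m⁻¹, so I = B/(μ₀n).
I = 3.48×10⁻⁴ / (4π×10⁻⁷ × 1091) = 0.254 A.

I ≈ 0.254 A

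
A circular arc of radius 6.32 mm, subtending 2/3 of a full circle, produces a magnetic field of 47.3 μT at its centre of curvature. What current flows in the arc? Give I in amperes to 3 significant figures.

I ≈ 0.714 A

For a circular arc, B = μ₀Iφ/(4πR) with φ in radians; here φ = 4.189 rad.
So I = 4πRB/(μ₀φ) = 4π × 0.00632 × 4.73×10⁻⁵ / (4π×10⁻⁷ × 4.189) = 0.714 A.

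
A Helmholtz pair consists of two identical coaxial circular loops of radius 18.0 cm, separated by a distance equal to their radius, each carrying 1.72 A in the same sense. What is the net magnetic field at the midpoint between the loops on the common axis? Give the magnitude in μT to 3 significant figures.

Each loop contributes B = μ₀IR²/[2(R²+z²)^(3/2)] on the axis, with z measured from that loop.
Loop 1 (z = 0.09 m): B₁ = 4.30×10⁻⁶ T. Loop 2 (z = 0.09 m): B₂ = 4.30×10⁻⁶ T.
The fields add: B = B₁ + B₂ = 8.59×10⁻⁶ T.

B ≈ 8.59 μT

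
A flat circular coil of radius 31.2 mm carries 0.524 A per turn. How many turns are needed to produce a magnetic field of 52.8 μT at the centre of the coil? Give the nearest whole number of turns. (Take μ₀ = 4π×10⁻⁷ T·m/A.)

For an N-turn coil, B = Nμ₀I/(2R). A single turn gives B₁ = 1.06×10⁻⁵ T with R = 0.0312 m.
N = B/B₁ = 5.28×10⁻⁵ / 1.06×10⁻⁵ = 5.00.

N = 5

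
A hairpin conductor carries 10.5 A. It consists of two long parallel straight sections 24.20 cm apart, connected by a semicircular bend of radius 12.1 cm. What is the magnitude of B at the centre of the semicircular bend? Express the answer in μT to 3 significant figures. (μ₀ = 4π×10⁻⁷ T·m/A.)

B ≈ 44.6 μT

The semicircular arc contributes B_arc = μ₀I·π/(4πR) = μ₀I/(4R) = 2.73×10⁻⁵ T.
Each semi-infinite lead is at perpendicular distance R = 0.121 m from the centre, with the perpendicular foot at its near end, so it contributes μ₀I/(4πR); both point the same way, together 1.74×10⁻⁵ T.
Arc and leads all point the same direction: B = 2.73×10⁻⁵ + 1.74×10⁻⁵ = 4.46×10⁻⁵ T.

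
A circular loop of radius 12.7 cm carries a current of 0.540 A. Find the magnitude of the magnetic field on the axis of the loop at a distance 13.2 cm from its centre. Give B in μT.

B ≈ 0.890 μT

On the axis of a circular loop, B = μ₀IR² / [2(R²+z²)^(3/2)].
R² + z² = (0.127)² + (0.132)² = 0.03355 m², and (R²+z²)^(3/2) = 6.15×10⁻³ m³.
B = (4π×10⁻⁷ × 0.540 × 0.01613) / (2 × 6.15×10⁻³) = 8.90×10⁻⁷ T.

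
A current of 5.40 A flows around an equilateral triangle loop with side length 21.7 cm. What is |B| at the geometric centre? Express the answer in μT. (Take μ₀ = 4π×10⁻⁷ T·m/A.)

B ≈ 44.8 μT

Each side is a finite straight segment at perpendicular distance d = a/(2 tan(π/3)) = 0.06264 m from the centre, with end-angles ±π/3.
One side contributes B₁ = (μ₀I/4πd)·2 sin(π/3) = 1.49×10⁻⁵ T.
All 3 sides add in the same direction: B = 3 × 1.49×10⁻⁵ = 4.48×10⁻⁵ T.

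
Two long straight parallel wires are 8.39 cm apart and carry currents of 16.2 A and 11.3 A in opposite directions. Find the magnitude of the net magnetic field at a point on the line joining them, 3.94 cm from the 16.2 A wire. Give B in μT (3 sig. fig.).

B ≈ 133 μT

Each long wire gives B = μ₀I/(2πd). Distances are d₁ = 0.0394 m and d₂ = 0.0445 m.
B₁ = 8.22×10⁻⁵ T, B₂ = 5.08×10⁻⁵ T.
Between antiparallel currents both contributions point the same way, so they add. B = B₁ + B₂ = 8.22×10⁻⁵ + 5.08×10⁻⁵ = 1.33×10⁻⁴ T.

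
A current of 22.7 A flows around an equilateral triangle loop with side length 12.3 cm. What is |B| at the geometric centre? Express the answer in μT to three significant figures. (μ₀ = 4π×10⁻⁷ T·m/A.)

B ≈ 332 μT

Each side is a finite straight segment at perpendicular distance d = a/(2 tan(π/3)) = 0.03551 m from the centre, with end-angles ±π/3.
One side contributes B₁ = (μ₀I/4πd)·2 sin(π/3) = 1.11×10⁻⁴ T.
All 3 sides add in the same direction: B = 3 × 1.11×10⁻⁴ = 3.32×10⁻⁴ T.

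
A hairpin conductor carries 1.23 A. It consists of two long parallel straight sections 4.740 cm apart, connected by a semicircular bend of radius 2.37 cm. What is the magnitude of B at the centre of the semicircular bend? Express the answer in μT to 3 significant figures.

B ≈ 26.7 μT

The semicircular arc contributes B_arc = μ₀I·π/(4πR) = μ₀I/(4R) = 1.63×10⁻⁵ T.
Each semi-infinite lead is at perpendicular distance R = 0.0237 m from the centre, with the perpendicular foot at its near end, so it contributes μ₀I/(4πR); both point the same way, together 1.04×10⁻⁵ T.
Arc and leads all point the same direction: B = 1.63×10⁻⁵ + 1.04×10⁻⁵ = 2.67×10⁻⁵ T.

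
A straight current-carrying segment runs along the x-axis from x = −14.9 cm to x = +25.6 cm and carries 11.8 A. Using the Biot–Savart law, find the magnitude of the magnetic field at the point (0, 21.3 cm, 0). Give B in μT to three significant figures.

B ≈ 7.43 μT

For a finite straight segment, B = (μ₀I/4πd)(sinθ₁ + sinθ₂), where θ₁, θ₂ are the angles from the perpendicular to each end.
The perpendicular distance is d = 0.213 m; the end-offsets along the wire are a = 0.149 m and b = 0.256 m.
sinθ₁ = 0.149/√(0.149²+0.213²) = 0.5732; sinθ₂ = 0.256/√(0.256²+0.213²) = 0.7687.
B = (4π×10⁻⁷ × 11.8) / (4π × 0.213) × (0.5732 + 0.7687) = 7.43×10⁻⁶ T.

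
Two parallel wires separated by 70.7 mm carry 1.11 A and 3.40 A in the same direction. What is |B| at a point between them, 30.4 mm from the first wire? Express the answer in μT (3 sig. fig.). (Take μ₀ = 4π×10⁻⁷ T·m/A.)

Each long wire gives B = μ₀I/(2πd). Distances are d₁ = 0.0304 m and d₂ = 0.0403 m.
B₁ = 7.30×10⁻⁶ T, B₂ = 1.69×10⁻⁵ T.
Between parallel currents the two contributions point in opposite directions, so they subtract. B = |B₁ − B₂| = |7.30×10⁻⁶ − 1.69×10⁻⁵| = 9.57×10⁻⁶ T.

B ≈ 9.57 μT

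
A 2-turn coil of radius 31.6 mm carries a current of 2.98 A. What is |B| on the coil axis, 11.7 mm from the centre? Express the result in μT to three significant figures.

B ≈ 97.7 μT

For an N-turn flat coil, B = Nμ₀IR²/[2(R²+z²)^(3/2)] with R = 0.0316 m, z = 0.0117 m.
B = 2 × 4.89×10⁻⁵ T = 9.77×10⁻⁵ T.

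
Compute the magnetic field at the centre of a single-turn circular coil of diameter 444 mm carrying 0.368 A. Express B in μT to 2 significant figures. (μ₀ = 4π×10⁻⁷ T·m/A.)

B ≈ 1.0 μT

At the centre of a circular loop the Biot–Savart law gives B = μ₀I/(2R) (so R = 0.222 m).
B = (4π×10⁻⁷ × 0.368) / (2 × 0.222) = 1.04×10⁻⁶ T.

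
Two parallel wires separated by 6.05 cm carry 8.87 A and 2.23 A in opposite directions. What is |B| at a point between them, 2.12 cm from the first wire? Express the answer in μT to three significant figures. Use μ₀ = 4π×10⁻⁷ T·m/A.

Each long wire gives B = μ₀I/(2πd). Distances are d₁ = 0.0212 m and d₂ = 0.0393 m.
B₁ = 8.37×10⁻⁵ T, B₂ = 1.13×10⁻⁵ T.
Between antiparallel currents both contributions point the same way, so they add. B = B₁ + B₂ = 8.37×10⁻⁵ + 1.13×10⁻⁵ = 9.50×10⁻⁵ T.

B ≈ 95.0 μT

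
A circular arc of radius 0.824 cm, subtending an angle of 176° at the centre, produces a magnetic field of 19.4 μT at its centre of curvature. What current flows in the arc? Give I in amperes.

I ≈ 0.520 A

For a circular arc, B = μ₀Iφ/(4πR) with φ in radians; here φ = 3.072 rad.
So I = 4πRB/(μ₀φ) = 4π × 0.00824 × 1.94×10⁻⁵ / (4π×10⁻⁷ × 3.072) = 0.520 A.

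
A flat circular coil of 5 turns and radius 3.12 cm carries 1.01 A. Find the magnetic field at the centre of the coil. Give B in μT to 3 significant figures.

For an N-turn flat coil, B = Nμ₀I/(2R) with R = 0.0312 m.
B = 5 × 2.03×10⁻⁵ T = 1.02×10⁻⁴ T.

B ≈ 102 μT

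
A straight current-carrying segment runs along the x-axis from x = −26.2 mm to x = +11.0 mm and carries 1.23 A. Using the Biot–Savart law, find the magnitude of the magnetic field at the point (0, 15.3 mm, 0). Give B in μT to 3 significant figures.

B ≈ 11.6 μT

For a finite straight segment, B = (μ₀I/4πd)(sinθ₁ + sinθ₂), where θ₁, θ₂ are the angles from the perpendicular to each end.
The perpendicular distance is d = 0.0153 m; the end-offsets along the wire are a = 0.0262 m and b = 0.011 m.
sinθ₁ = 0.0262/√(0.0262²+0.0153²) = 0.8635; sinθ₂ = 0.011/√(0.011²+0.0153²) = 0.5837.
B = (4π×10⁻⁷ × 1.23) / (4π × 0.0153) × (0.8635 + 0.5837) = 1.16×10⁻⁵ T.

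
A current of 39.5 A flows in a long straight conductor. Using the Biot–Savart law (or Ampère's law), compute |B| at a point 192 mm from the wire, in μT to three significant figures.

For an infinitely long straight wire, B = μ₀I/(2πd).
B = (4π×10⁻⁷ × 39.5) / (2π × 0.192) = 4.11×10⁻⁵ T.

B ≈ 41.1 μT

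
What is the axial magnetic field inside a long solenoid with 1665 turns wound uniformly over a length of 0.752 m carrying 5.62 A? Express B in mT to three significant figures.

B ≈ 15.6 mT

Inside a long solenoid, B = μ₀nI with n = 2214 turns/m.
B = 4π×10⁻⁷ × 2214 × 5.62 = 1.56×10⁻² T.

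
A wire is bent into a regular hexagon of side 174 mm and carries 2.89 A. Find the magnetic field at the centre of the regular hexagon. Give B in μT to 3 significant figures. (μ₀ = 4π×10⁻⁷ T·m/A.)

Each side is a finite straight segment at perpendicular distance d = a/(2 tan(π/6)) = 0.1507 m from the centre, with end-angles ±π/6.
One side contributes B₁ = (μ₀I/4πd)·2 sin(π/6) = 1.92×10⁻⁶ T.
All 6 sides add in the same direction: B = 6 × 1.92×10⁻⁶ = 1.15×10⁻⁵ T.

B ≈ 11.5 μT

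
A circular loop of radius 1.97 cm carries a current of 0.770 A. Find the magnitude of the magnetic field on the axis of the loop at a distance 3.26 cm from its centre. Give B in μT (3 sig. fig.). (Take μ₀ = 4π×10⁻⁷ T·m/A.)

On the axis of a circular loop, B = μ₀IR² / [2(R²+z²)^(3/2)].
R² + z² = (0.0197)² + (0.0326)² = 0.001451 m², and (R²+z²)^(3/2) = 5.53×10⁻⁵ m³.
B = (4π×10⁻⁷ × 0.770 × 0.0003881) / (2 × 5.53×10⁻⁵) = 3.40×10⁻⁶ T.

B ≈ 3.40 μT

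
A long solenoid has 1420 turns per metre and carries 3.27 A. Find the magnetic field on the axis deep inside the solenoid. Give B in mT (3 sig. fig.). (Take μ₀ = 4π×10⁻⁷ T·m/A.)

B ≈ 5.84 mT

Inside a long solenoid, B = μ₀nI with n = 1420 turns/m.
B = 4π×10⁻⁷ × 1420 × 3.27 = 5.84×10⁻³ T.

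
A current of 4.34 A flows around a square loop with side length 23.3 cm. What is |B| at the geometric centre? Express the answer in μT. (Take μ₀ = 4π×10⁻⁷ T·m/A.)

B ≈ 21.1 μT

Each side is a finite straight segment at perpendicular distance d = a/(2 tan(π/4)) = 0.1165 m from the centre, with end-angles ±π/4.
One side contributes B₁ = (μ₀I/4πd)·2 sin(π/4) = 5.27×10⁻⁶ T.
All 4 sides add in the same direction: B = 4 × 5.27×10⁻⁶ = 2.11×10⁻⁵ T.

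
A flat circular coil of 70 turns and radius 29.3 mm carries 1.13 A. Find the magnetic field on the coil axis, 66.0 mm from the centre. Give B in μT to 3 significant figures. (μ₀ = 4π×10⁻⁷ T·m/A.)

For an N-turn flat coil, B = Nμ₀IR²/[2(R²+z²)^(3/2)] with R = 0.0293 m, z = 0.066 m.
B = 70 × 1.62×10⁻⁶ T = 1.13×10⁻⁴ T.

B ≈ 113 μT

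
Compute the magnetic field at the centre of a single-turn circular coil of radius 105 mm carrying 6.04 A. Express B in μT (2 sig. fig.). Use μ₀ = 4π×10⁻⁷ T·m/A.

B ≈ 36 μT

At the centre of a circular loop the Biot–Savart law gives B = μ₀I/(2R).
B = (4π×10⁻⁷ × 6.04) / (2 × 0.105) = 3.61×10⁻⁵ T.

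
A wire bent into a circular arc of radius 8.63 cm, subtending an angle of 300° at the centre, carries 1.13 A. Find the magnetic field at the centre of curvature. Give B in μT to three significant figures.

The Biot–Savart field of a circular arc at its centre is B = μ₀Iφ/(4πR), with φ = 5.236 rad.
B = (4π×10⁻⁷ × 1.13 × 5.236) / (4π × 0.0863) = 6.86×10⁻⁶ T.

B ≈ 6.86 μT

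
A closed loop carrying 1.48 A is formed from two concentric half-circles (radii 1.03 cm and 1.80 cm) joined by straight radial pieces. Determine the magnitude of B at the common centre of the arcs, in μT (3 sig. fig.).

The radial connectors point toward the centre, so dl × r̂ = 0 and they contribute nothing.
Each semicircle gives μ₀I/(4R): inner arc 4.51×10⁻⁵ T, outer arc 2.58×10⁻⁵ T.
The two arcs carry current in opposite angular senses, so their fields oppose: B = |4.51×10⁻⁵ − 2.58×10⁻⁵| = 1.93×10⁻⁵ T.

B ≈ 19.3 μT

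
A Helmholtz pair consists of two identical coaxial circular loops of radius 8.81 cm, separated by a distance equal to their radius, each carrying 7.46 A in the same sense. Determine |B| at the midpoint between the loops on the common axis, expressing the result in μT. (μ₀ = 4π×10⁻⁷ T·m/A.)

Each loop contributes B = μ₀IR²/[2(R²+z²)^(3/2)] on the axis, with z measured from that loop.
Loop 1 (z = 0.04405 m): B₁ = 3.81×10⁻⁵ T. Loop 2 (z = 0.04405 m): B₂ = 3.81×10⁻⁵ T.
The fields add: B = B₁ + B₂ = 7.61×10⁻⁵ T.

B ≈ 76.1 μT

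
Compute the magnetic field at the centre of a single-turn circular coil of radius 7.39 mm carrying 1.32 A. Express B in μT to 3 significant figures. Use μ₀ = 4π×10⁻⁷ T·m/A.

B ≈ 112 μT

At the centre of a circular loop the Biot–Savart law gives B = μ₀I/(2R).
B = (4π×10⁻⁷ × 1.32) / (2 × 0.00739) = 1.12×10⁻⁴ T.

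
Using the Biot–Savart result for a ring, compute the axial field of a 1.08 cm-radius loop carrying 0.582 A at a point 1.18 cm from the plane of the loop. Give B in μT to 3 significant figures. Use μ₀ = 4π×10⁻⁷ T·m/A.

On the axis of a circular loop, B = μ₀IR² / [2(R²+z²)^(3/2)].
R² + z² = (0.0108)² + (0.0118)² = 0.0002559 m², and (R²+z²)^(3/2) = 4.09×10⁻⁶ m³.
B = (4π×10⁻⁷ × 0.582 × 0.0001166) / (2 × 4.09×10⁻⁶) = 1.04×10⁻⁵ T.

B ≈ 10.4 μT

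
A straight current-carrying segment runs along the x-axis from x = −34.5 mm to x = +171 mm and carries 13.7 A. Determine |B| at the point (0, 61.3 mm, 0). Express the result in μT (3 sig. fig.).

For a finite straight segment, B = (μ₀I/4πd)(sinθ₁ + sinθ₂), where θ₁, θ₂ are the angles from the perpendicular to each end.
The perpendicular distance is d = 0.0613 m; the end-offsets along the wire are a = 0.0345 m and b = 0.171 m.
sinθ₁ = 0.0345/√(0.0345²+0.0613²) = 0.4905; sinθ₂ = 0.171/√(0.171²+0.0613²) = 0.9413.
B = (4π×10⁻⁷ × 13.7) / (4π × 0.0613) × (0.4905 + 0.9413) = 3.20×10⁻⁵ T.

B ≈ 32.0 μT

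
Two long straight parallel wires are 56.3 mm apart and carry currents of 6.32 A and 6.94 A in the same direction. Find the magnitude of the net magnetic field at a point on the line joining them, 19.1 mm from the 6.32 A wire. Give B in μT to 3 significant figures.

Each long wire gives B = μ₀I/(2πd). Distances are d₁ = 0.0191 m and d₂ = 0.0372 m.
B₁ = 6.62×10⁻⁵ T, B₂ = 3.73×10⁻⁵ T.
Between parallel currents the two contributions point in opposite directions, so they subtract. B = |B₁ − B₂| = |6.62×10⁻⁵ − 3.73×10⁻⁵| = 2.89×10⁻⁵ T.

B ≈ 28.9 μT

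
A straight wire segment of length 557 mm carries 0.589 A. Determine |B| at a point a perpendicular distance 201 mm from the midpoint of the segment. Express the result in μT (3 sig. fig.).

B ≈ 0.475 μT

For a finite straight segment, B = (μ₀I/4πd)(sinθ₁ + sinθ₂), where θ₁, θ₂ are the angles from the perpendicular to each end.
The perpendicular from the point meets the wire at its midpoint, so each end is L/2 = 0.2785 m away along the wire.
sinθ₁ = 0.2785/√(0.2785²+0.201²) = 0.8109; sinθ₂ = 0.2785/√(0.2785²+0.201²) = 0.8109.
B = (4π×10⁻⁷ × 0.589) / (4π × 0.201) × (0.8109 + 0.8109) = 4.75×10⁻⁷ T.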